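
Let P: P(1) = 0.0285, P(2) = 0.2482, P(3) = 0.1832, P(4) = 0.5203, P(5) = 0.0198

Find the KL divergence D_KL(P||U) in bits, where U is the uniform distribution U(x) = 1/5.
0.6256 bits

U(i) = 1/5 for all i

D_KL(P||U) = Σ P(x) log₂(P(x) / (1/5))
           = Σ P(x) log₂(P(x)) + log₂(5)
           = log₂(5) - H(P)

H(P) = -Σ P(x) log₂(P(x)):
  -P(1)·log₂(P(1)) = -(0.0285)·log₂(0.0285) = 0.14629
  -P(2)·log₂(P(2)) = -(0.2482)·log₂(0.2482) = 0.49899
  -P(3)·log₂(P(3)) = -(0.1832)·log₂(0.1832) = 0.44857
  -P(4)·log₂(P(4)) = -(0.5203)·log₂(0.5203) = 0.49043
  -P(5)·log₂(P(5)) = -(0.0198)·log₂(0.0198) = 0.11204
H(P) = 0.14629 + 0.49899 + 0.44857 + 0.49043 + 0.11204 = 1.69632 bits

log₂(5) = 2.32193 bits

D_KL(P||U) = 2.32193 - 1.69632 = 0.62561 ≈ 0.6256 bits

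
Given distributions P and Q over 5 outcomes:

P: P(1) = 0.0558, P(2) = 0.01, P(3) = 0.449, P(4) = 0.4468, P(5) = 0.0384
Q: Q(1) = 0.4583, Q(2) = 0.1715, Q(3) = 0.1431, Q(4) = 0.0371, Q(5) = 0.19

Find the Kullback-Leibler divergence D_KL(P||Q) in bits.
2.0457 bits

D_KL(P||Q) = Σ P(x) log₂(P(x)/Q(x))

Computing term by term:
  P(1)·log₂(P(1)/Q(1)) = 0.0558·log₂(0.0558/0.4583) = -0.16952
  P(2)·log₂(P(2)/Q(2)) = 0.01·log₂(0.01/0.1715) = -0.04100
  P(3)·log₂(P(3)/Q(3)) = 0.449·log₂(0.449/0.1431) = 0.74071
  P(4)·log₂(P(4)/Q(4)) = 0.4468·log₂(0.4468/0.0371) = 1.60407
  P(5)·log₂(P(5)/Q(5)) = 0.0384·log₂(0.0384/0.19) = -0.08858

D_KL(P||Q) = -0.16952 - 0.04100 + 0.74071 + 1.60407 - 0.08858 = 2.04568 ≈ 2.0457 bits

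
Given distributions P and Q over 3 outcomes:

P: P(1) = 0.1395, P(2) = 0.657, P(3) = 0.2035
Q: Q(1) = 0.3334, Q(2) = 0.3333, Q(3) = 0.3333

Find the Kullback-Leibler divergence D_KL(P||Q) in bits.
0.3231 bits

D_KL(P||Q) = Σ P(x) log₂(P(x)/Q(x))

Computing term by term:
  P(1)·log₂(P(1)/Q(1)) = 0.1395·log₂(0.1395/0.3334) = -0.17535
  P(2)·log₂(P(2)/Q(2)) = 0.657·log₂(0.657/0.3333) = 0.64325
  P(3)·log₂(P(3)/Q(3)) = 0.2035·log₂(0.2035/0.3333) = -0.14485

D_KL(P||Q) = -0.17535 + 0.64325 - 0.14485 = 0.32305 ≈ 0.3231 bits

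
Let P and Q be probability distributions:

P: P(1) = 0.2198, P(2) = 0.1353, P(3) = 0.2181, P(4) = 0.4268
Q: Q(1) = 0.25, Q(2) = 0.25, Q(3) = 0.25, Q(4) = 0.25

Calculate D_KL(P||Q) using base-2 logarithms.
0.1257 bits

D_KL(P||Q) = Σ P(x) log₂(P(x)/Q(x))

Computing term by term:
  P(1)·log₂(P(1)/Q(1)) = 0.2198·log₂(0.2198/0.25) = -0.04082
  P(2)·log₂(P(2)/Q(2)) = 0.1353·log₂(0.1353/0.25) = -0.11984
  P(3)·log₂(P(3)/Q(3)) = 0.2181·log₂(0.2181/0.25) = -0.04295
  P(4)·log₂(P(4)/Q(4)) = 0.4268·log₂(0.4268/0.25) = 0.32933

D_KL(P||Q) = -0.04082 - 0.11984 - 0.04295 + 0.32933 = 0.12572 ≈ 0.1257 bits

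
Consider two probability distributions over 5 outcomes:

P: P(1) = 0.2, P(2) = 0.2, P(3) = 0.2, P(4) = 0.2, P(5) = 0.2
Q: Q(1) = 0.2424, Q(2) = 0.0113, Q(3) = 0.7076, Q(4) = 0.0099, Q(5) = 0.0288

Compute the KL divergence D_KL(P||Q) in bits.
1.8355 bits

D_KL(P||Q) = Σ P(x) log₂(P(x)/Q(x))

Computing term by term:
  P(1)·log₂(P(1)/Q(1)) = 0.2·log₂(0.2/0.2424) = -0.05548
  P(2)·log₂(P(2)/Q(2)) = 0.2·log₂(0.2/0.0113) = 0.82912
  P(3)·log₂(P(3)/Q(3)) = 0.2·log₂(0.2/0.7076) = -0.36459
  P(4)·log₂(P(4)/Q(4)) = 0.2·log₂(0.2/0.0099) = 0.86729
  P(5)·log₂(P(5)/Q(5)) = 0.2·log₂(0.2/0.0288) = 0.55917

D_KL(P||Q) = -0.05548 + 0.82912 - 0.36459 + 0.86729 + 0.55917 = 1.83551 ≈ 1.8355 bits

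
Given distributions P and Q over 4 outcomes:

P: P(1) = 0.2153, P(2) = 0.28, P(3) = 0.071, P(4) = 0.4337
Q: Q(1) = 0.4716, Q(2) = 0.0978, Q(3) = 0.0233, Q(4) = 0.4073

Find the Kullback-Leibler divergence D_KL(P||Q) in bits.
0.3348 bits

D_KL(P||Q) = Σ P(x) log₂(P(x)/Q(x))

Computing term by term:
  P(1)·log₂(P(1)/Q(1)) = 0.2153·log₂(0.2153/0.4716) = -0.24355
  P(2)·log₂(P(2)/Q(2)) = 0.28·log₂(0.28/0.0978) = 0.42491
  P(3)·log₂(P(3)/Q(3)) = 0.071·log₂(0.071/0.0233) = 0.11413
  P(4)·log₂(P(4)/Q(4)) = 0.4337·log₂(0.4337/0.4073) = 0.03930

D_KL(P||Q) = -0.24355 + 0.42491 + 0.11413 + 0.03930 = 0.33479 ≈ 0.3348 bits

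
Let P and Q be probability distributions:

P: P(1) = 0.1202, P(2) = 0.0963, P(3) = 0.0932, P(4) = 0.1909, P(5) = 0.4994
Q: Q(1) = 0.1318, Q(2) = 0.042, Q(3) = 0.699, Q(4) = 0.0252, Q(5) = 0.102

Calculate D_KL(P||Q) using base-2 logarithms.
1.5305 bits

D_KL(P||Q) = Σ P(x) log₂(P(x)/Q(x))

Computing term by term:
  P(1)·log₂(P(1)/Q(1)) = 0.1202·log₂(0.1202/0.1318) = -0.01598
  P(2)·log₂(P(2)/Q(2)) = 0.0963·log₂(0.0963/0.042) = 0.11529
  P(3)·log₂(P(3)/Q(3)) = 0.0932·log₂(0.0932/0.699) = -0.27092
  P(4)·log₂(P(4)/Q(4)) = 0.1909·log₂(0.1909/0.0252) = 0.55768
  P(5)·log₂(P(5)/Q(5)) = 0.4994·log₂(0.4994/0.102) = 1.14444

D_KL(P||Q) = -0.01598 + 0.11529 - 0.27092 + 0.55768 + 1.14444 = 1.53051 ≈ 1.5305 bits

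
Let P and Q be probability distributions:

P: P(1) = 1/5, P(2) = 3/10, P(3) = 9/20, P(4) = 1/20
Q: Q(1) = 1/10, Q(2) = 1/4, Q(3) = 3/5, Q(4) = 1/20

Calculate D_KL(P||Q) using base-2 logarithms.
0.0921 bits

D_KL(P||Q) = Σ P(x) log₂(P(x)/Q(x))

Computing term by term:
  P(1)·log₂(P(1)/Q(1)) = (1/5)·log₂((1/5)/(1/10)) = 0.20000
  P(2)·log₂(P(2)/Q(2)) = (3/10)·log₂((3/10)/(1/4)) = 0.07891
  P(3)·log₂(P(3)/Q(3)) = (9/20)·log₂((9/20)/(3/5)) = -0.18677
  P(4)·log₂(P(4)/Q(4)) = (1/20)·log₂((1/20)/(1/20)) = 0.00000

D_KL(P||Q) = 0.20000 + 0.07891 - 0.18677 + 0.00000 = 0.09214 ≈ 0.0921 bits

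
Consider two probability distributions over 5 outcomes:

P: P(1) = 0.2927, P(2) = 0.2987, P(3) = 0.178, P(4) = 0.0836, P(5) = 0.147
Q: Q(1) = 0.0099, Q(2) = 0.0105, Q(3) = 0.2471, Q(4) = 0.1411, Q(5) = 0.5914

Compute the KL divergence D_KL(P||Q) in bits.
2.4303 bits

D_KL(P||Q) = Σ P(x) log₂(P(x)/Q(x))

Computing term by term:
  P(1)·log₂(P(1)/Q(1)) = 0.2927·log₂(0.2927/0.0099) = 1.43009
  P(2)·log₂(P(2)/Q(2)) = 0.2987·log₂(0.2987/0.0105) = 1.44279
  P(3)·log₂(P(3)/Q(3)) = 0.178·log₂(0.178/0.2471) = -0.08423
  P(4)·log₂(P(4)/Q(4)) = 0.0836·log₂(0.0836/0.1411) = -0.06313
  P(5)·log₂(P(5)/Q(5)) = 0.147·log₂(0.147/0.5914) = -0.29522

D_KL(P||Q) = 1.43009 + 1.44279 - 0.08423 - 0.06313 - 0.29522 = 2.43030 ≈ 2.4303 bits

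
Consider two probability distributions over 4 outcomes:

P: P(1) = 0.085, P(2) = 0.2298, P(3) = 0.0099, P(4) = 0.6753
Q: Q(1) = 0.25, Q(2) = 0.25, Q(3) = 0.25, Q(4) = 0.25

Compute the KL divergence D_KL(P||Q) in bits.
0.7618 bits

D_KL(P||Q) = Σ P(x) log₂(P(x)/Q(x))

Computing term by term:
  P(1)·log₂(P(1)/Q(1)) = 0.085·log₂(0.085/0.25) = -0.13229
  P(2)·log₂(P(2)/Q(2)) = 0.2298·log₂(0.2298/0.25) = -0.02793
  P(3)·log₂(P(3)/Q(3)) = 0.0099·log₂(0.0099/0.25) = -0.04612
  P(4)·log₂(P(4)/Q(4)) = 0.6753·log₂(0.6753/0.25) = 0.96811

D_KL(P||Q) = -0.13229 - 0.02793 - 0.04612 + 0.96811 = 0.76177 ≈ 0.7618 bits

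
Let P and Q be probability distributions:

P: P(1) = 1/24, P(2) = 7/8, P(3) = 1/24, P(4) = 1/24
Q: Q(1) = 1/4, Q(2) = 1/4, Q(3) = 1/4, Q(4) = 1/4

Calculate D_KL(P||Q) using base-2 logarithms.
1.2583 bits

D_KL(P||Q) = Σ P(x) log₂(P(x)/Q(x))

Computing term by term:
  P(1)·log₂(P(1)/Q(1)) = (1/24)·log₂((1/24)/(1/4)) = -0.10771
  P(2)·log₂(P(2)/Q(2)) = (7/8)·log₂((7/8)/(1/4)) = 1.58144
  P(3)·log₂(P(3)/Q(3)) = (1/24)·log₂((1/24)/(1/4)) = -0.10771
  P(4)·log₂(P(4)/Q(4)) = (1/24)·log₂((1/24)/(1/4)) = -0.10771

D_KL(P||Q) = -0.10771 + 1.58144 - 0.10771 - 0.10771 = 1.25831 ≈ 1.2583 bits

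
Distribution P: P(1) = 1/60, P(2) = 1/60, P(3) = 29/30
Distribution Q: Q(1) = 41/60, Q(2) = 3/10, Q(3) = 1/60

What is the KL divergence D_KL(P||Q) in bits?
5.5039 bits

D_KL(P||Q) = Σ P(x) log₂(P(x)/Q(x))

Computing term by term:
  P(1)·log₂(P(1)/Q(1)) = (1/60)·log₂((1/60)/(41/60)) = -0.08929
  P(2)·log₂(P(2)/Q(2)) = (1/60)·log₂((1/60)/(3/10)) = -0.06950
  P(3)·log₂(P(3)/Q(3)) = (29/30)·log₂((29/30)/(1/60)) = 5.66271

D_KL(P||Q) = -0.08929 - 0.06950 + 5.66271 = 5.50392 ≈ 5.5039 bits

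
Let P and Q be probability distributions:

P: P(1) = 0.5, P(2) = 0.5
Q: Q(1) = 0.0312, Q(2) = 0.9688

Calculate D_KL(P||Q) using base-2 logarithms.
1.5240 bits

D_KL(P||Q) = Σ P(x) log₂(P(x)/Q(x))

Computing term by term:
  P(1)·log₂(P(1)/Q(1)) = 0.5·log₂(0.5/0.0312) = 2.00116
  P(2)·log₂(P(2)/Q(2)) = 0.5·log₂(0.5/0.9688) = -0.47714

D_KL(P||Q) = 2.00116 - 0.47714 = 1.52402 ≈ 1.5240 bits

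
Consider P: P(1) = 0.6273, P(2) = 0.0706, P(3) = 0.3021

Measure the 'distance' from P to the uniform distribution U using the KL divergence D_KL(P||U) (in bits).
0.3712 bits

U(i) = 1/3 for all i

D_KL(P||U) = Σ P(x) log₂(P(x) / (1/3))
           = Σ P(x) log₂(P(x)) + log₂(3)
           = log₂(3) - H(P)

H(P) = -Σ P(x) log₂(P(x)):
  -P(1)·log₂(P(1)) = -(0.6273)·log₂(0.6273) = 0.42203
  -P(2)·log₂(P(2)) = -(0.0706)·log₂(0.0706) = 0.26999
  -P(3)·log₂(P(3)) = -(0.3021)·log₂(0.3021) = 0.52170
H(P) = 0.42203 + 0.26999 + 0.52170 = 1.21372 bits

log₂(3) = 1.58496 bits

D_KL(P||U) = 1.58496 - 1.21372 = 0.37124 ≈ 0.3712 bits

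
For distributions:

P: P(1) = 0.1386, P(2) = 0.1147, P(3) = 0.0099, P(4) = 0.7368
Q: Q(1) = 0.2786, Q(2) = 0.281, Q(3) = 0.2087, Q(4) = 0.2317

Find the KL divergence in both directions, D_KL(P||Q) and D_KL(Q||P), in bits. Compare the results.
D_KL(P||Q) = 0.8983 bits, D_KL(Q||P) = 1.1750 bits. D_KL(Q||P) is larger than D_KL(P||Q) by 0.2767 bits; the two directions differ.

D_KL(P||Q) = Σ P(x) log₂(P(x)/Q(x))

Computing term by term:
  P(1)·log₂(P(1)/Q(1)) = 0.1386·log₂(0.1386/0.2786) = -0.13961
  P(2)·log₂(P(2)/Q(2)) = 0.1147·log₂(0.1147/0.281) = -0.14827
  P(3)·log₂(P(3)/Q(3)) = 0.0099·log₂(0.0099/0.2087) = -0.04354
  P(4)·log₂(P(4)/Q(4)) = 0.7368·log₂(0.7368/0.2317) = 1.22973

D_KL(P||Q) = -0.13961 - 0.14827 - 0.04354 + 1.22973 = 0.89831 ≈ 0.8983 bits

D_KL(Q||P) = Σ Q(x) log₂(Q(x)/P(x))

Computing term by term:
  Q(1)·log₂(Q(1)/P(1)) = 0.2786·log₂(0.2786/0.1386) = 0.28062
  Q(2)·log₂(Q(2)/P(2)) = 0.281·log₂(0.281/0.1147) = 0.36325
  Q(3)·log₂(Q(3)/P(3)) = 0.2087·log₂(0.2087/0.0099) = 0.91783
  Q(4)·log₂(Q(4)/P(4)) = 0.2317·log₂(0.2317/0.7368) = -0.38671

D_KL(Q||P) = 0.28062 + 0.36325 + 0.91783 - 0.38671 = 1.17499 ≈ 1.1750 bits

These are NOT equal (difference: 0.2767 bits). KL divergence is asymmetric: D_KL(P||Q) ≠ D_KL(Q||P) in general.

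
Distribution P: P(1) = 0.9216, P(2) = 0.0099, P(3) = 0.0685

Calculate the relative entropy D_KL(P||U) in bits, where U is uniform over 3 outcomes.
1.1456 bits

U(i) = 1/3 for all i

D_KL(P||U) = Σ P(x) log₂(P(x) / (1/3))
           = Σ P(x) log₂(P(x)) + log₂(3)
           = log₂(3) - H(P)

H(P) = -Σ P(x) log₂(P(x)):
  -P(1)·log₂(P(1)) = -(0.9216)·log₂(0.9216) = 0.10855
  -P(2)·log₂(P(2)) = -(0.0099)·log₂(0.0099) = 0.06592
  -P(3)·log₂(P(3)) = -(0.0685)·log₂(0.0685) = 0.26494
H(P) = 0.10855 + 0.06592 + 0.26494 = 0.43941 bits

log₂(3) = 1.58496 bits

D_KL(P||U) = 1.58496 - 0.43941 = 1.14555 ≈ 1.1456 bits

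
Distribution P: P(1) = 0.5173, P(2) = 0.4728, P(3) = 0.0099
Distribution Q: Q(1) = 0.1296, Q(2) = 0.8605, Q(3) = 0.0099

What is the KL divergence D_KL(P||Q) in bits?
0.6245 bits

D_KL(P||Q) = Σ P(x) log₂(P(x)/Q(x))

Computing term by term:
  P(1)·log₂(P(1)/Q(1)) = 0.5173·log₂(0.5173/0.1296) = 1.03301
  P(2)·log₂(P(2)/Q(2)) = 0.4728·log₂(0.4728/0.8605) = -0.40847
  P(3)·log₂(P(3)/Q(3)) = 0.0099·log₂(0.0099/0.0099) = 0.00000

D_KL(P||Q) = 1.03301 - 0.40847 + 0.00000 = 0.62454 ≈ 0.6245 bits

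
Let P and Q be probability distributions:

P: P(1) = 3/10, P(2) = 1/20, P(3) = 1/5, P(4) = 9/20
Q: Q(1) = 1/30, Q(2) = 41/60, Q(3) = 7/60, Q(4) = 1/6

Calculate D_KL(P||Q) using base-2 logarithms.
1.5627 bits

D_KL(P||Q) = Σ P(x) log₂(P(x)/Q(x))

Computing term by term:
  P(1)·log₂(P(1)/Q(1)) = (3/10)·log₂((3/10)/(1/30)) = 0.95098
  P(2)·log₂(P(2)/Q(2)) = (1/20)·log₂((1/20)/(41/60)) = -0.18863
  P(3)·log₂(P(3)/Q(3)) = (1/5)·log₂((1/5)/(7/60)) = 0.15552
  P(4)·log₂(P(4)/Q(4)) = (9/20)·log₂((9/20)/(1/6)) = 0.64483

D_KL(P||Q) = 0.95098 - 0.18863 + 0.15552 + 0.64483 = 1.56270 ≈ 1.5627 bits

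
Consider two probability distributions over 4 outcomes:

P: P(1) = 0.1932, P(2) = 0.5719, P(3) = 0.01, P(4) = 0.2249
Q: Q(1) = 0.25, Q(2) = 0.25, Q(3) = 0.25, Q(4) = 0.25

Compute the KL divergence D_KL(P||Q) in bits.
0.5301 bits

D_KL(P||Q) = Σ P(x) log₂(P(x)/Q(x))

Computing term by term:
  P(1)·log₂(P(1)/Q(1)) = 0.1932·log₂(0.1932/0.25) = -0.07184
  P(2)·log₂(P(2)/Q(2)) = 0.5719·log₂(0.5719/0.25) = 0.68275
  P(3)·log₂(P(3)/Q(3)) = 0.01·log₂(0.01/0.25) = -0.04644
  P(4)·log₂(P(4)/Q(4)) = 0.2249·log₂(0.2249/0.25) = -0.03433

D_KL(P||Q) = -0.07184 + 0.68275 - 0.04644 - 0.03433 = 0.53014 ≈ 0.5301 bits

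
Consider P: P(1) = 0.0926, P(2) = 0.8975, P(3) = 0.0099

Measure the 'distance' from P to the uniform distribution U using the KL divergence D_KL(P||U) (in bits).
1.0611 bits

U(i) = 1/3 for all i

D_KL(P||U) = Σ P(x) log₂(P(x) / (1/3))
           = Σ P(x) log₂(P(x)) + log₂(3)
           = log₂(3) - H(P)

H(P) = -Σ P(x) log₂(P(x)):
  -P(1)·log₂(P(1)) = -(0.0926)·log₂(0.0926) = 0.31788
  -P(2)·log₂(P(2)) = -(0.8975)·log₂(0.8975) = 0.14002
  -P(3)·log₂(P(3)) = -(0.0099)·log₂(0.0099) = 0.06592
H(P) = 0.31788 + 0.14002 + 0.06592 = 0.52382 bits

log₂(3) = 1.58496 bits

D_KL(P||U) = 1.58496 - 0.52382 = 1.06114 ≈ 1.0611 bits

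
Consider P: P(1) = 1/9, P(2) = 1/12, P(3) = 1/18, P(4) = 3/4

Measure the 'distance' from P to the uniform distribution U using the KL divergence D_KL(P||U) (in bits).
0.8061 bits

U(i) = 1/4 for all i

D_KL(P||U) = Σ P(x) log₂(P(x) / (1/4))
           = Σ P(x) log₂(P(x)) + log₂(4)
           = log₂(4) - H(P)

H(P) = -Σ P(x) log₂(P(x)):
  -P(1)·log₂(P(1)) = -(1/9)·log₂(1/9) = 0.35221
  -P(2)·log₂(P(2)) = -(1/12)·log₂(1/12) = 0.29875
  -P(3)·log₂(P(3)) = -(1/18)·log₂(1/18) = 0.23166
  -P(4)·log₂(P(4)) = -(3/4)·log₂(3/4) = 0.31128
H(P) = 0.35221 + 0.29875 + 0.23166 + 0.31128 = 1.19390 bits

log₂(4) = 2.00000 bits

D_KL(P||U) = 2.00000 - 1.19390 = 0.80610 ≈ 0.8061 bits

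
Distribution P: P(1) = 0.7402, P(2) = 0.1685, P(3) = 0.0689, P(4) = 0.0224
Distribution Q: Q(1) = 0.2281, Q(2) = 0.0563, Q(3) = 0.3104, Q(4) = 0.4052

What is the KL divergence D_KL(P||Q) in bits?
1.2803 bits

D_KL(P||Q) = Σ P(x) log₂(P(x)/Q(x))

Computing term by term:
  P(1)·log₂(P(1)/Q(1)) = 0.7402·log₂(0.7402/0.2281) = 1.25704
  P(2)·log₂(P(2)/Q(2)) = 0.1685·log₂(0.1685/0.0563) = 0.26649
  P(3)·log₂(P(3)/Q(3)) = 0.0689·log₂(0.0689/0.3104) = -0.14962
  P(4)·log₂(P(4)/Q(4)) = 0.0224·log₂(0.0224/0.4052) = -0.09357

D_KL(P||Q) = 1.25704 + 0.26649 - 0.14962 - 0.09357 = 1.28034 ≈ 1.2803 bits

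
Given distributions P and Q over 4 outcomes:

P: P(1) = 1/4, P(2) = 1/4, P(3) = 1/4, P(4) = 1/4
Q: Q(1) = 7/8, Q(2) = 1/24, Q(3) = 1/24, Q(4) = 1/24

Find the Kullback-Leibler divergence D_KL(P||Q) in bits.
1.4869 bits

D_KL(P||Q) = Σ P(x) log₂(P(x)/Q(x))

Computing term by term:
  P(1)·log₂(P(1)/Q(1)) = (1/4)·log₂((1/4)/(7/8)) = -0.45184
  P(2)·log₂(P(2)/Q(2)) = (1/4)·log₂((1/4)/(1/24)) = 0.64624
  P(3)·log₂(P(3)/Q(3)) = (1/4)·log₂((1/4)/(1/24)) = 0.64624
  P(4)·log₂(P(4)/Q(4)) = (1/4)·log₂((1/4)/(1/24)) = 0.64624

D_KL(P||Q) = -0.45184 + 0.64624 + 0.64624 + 0.64624 = 1.48688 ≈ 1.4869 bits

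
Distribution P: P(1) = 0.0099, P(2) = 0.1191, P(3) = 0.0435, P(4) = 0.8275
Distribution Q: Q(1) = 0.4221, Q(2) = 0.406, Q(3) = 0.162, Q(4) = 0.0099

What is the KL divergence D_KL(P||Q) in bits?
4.9369 bits

D_KL(P||Q) = Σ P(x) log₂(P(x)/Q(x))

Computing term by term:
  P(1)·log₂(P(1)/Q(1)) = 0.0099·log₂(0.0099/0.4221) = -0.05360
  P(2)·log₂(P(2)/Q(2)) = 0.1191·log₂(0.1191/0.406) = -0.21072
  P(3)·log₂(P(3)/Q(3)) = 0.0435·log₂(0.0435/0.162) = -0.08252
  P(4)·log₂(P(4)/Q(4)) = 0.8275·log₂(0.8275/0.0099) = 5.28374

D_KL(P||Q) = -0.05360 - 0.21072 - 0.08252 + 5.28374 = 4.93690 ≈ 4.9369 bits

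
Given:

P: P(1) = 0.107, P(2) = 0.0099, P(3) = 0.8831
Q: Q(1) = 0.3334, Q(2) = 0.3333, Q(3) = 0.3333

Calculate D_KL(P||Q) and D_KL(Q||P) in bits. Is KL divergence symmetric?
D_KL(P||Q) = 1.0158 bits, D_KL(Q||P) = 1.7690 bits. No, KL divergence is not symmetric.

D_KL(P||Q) = Σ P(x) log₂(P(x)/Q(x))

Computing term by term:
  P(1)·log₂(P(1)/Q(1)) = 0.107·log₂(0.107/0.3334) = -0.17544
  P(2)·log₂(P(2)/Q(2)) = 0.0099·log₂(0.0099/0.3333) = -0.05023
  P(3)·log₂(P(3)/Q(3)) = 0.8831·log₂(0.8831/0.3333) = 1.24142

D_KL(P||Q) = -0.17544 - 0.05023 + 1.24142 = 1.01575 ≈ 1.0158 bits

D_KL(Q||P) = Σ Q(x) log₂(Q(x)/P(x))

Computing term by term:
  Q(1)·log₂(Q(1)/P(1)) = 0.3334·log₂(0.3334/0.107) = 0.54666
  Q(2)·log₂(Q(2)/P(2)) = 0.3333·log₂(0.3333/0.0099) = 1.69091
  Q(3)·log₂(Q(3)/P(3)) = 0.3333·log₂(0.3333/0.8831) = -0.46854

D_KL(Q||P) = 0.54666 + 1.69091 - 0.46854 = 1.76903 ≈ 1.7690 bits

These are NOT equal (difference: 0.7532 bits). KL divergence is asymmetric: D_KL(P||Q) ≠ D_KL(Q||P) in general.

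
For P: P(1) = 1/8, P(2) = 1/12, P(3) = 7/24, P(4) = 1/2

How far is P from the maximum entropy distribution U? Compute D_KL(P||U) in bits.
0.3078 bits

U(i) = 1/4 for all i

D_KL(P||U) = Σ P(x) log₂(P(x) / (1/4))
           = Σ P(x) log₂(P(x)) + log₂(4)
           = log₂(4) - H(P)

H(P) = -Σ P(x) log₂(P(x)):
  -P(1)·log₂(P(1)) = -(1/8)·log₂(1/8) = 0.37500
  -P(2)·log₂(P(2)) = -(1/12)·log₂(1/12) = 0.29875
  -P(3)·log₂(P(3)) = -(7/24)·log₂(7/24) = 0.51847
  -P(4)·log₂(P(4)) = -(1/2)·log₂(1/2) = 0.50000
H(P) = 0.37500 + 0.29875 + 0.51847 + 0.50000 = 1.69222 bits

log₂(4) = 2.00000 bits

D_KL(P||U) = 2.00000 - 1.69222 = 0.30778 ≈ 0.3078 bits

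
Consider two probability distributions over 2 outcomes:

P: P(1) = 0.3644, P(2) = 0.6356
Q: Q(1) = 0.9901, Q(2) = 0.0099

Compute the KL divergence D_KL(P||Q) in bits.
3.2910 bits

D_KL(P||Q) = Σ P(x) log₂(P(x)/Q(x))

Computing term by term:
  P(1)·log₂(P(1)/Q(1)) = 0.3644·log₂(0.3644/0.9901) = -0.52548
  P(2)·log₂(P(2)/Q(2)) = 0.6356·log₂(0.6356/0.0099) = 3.81649

D_KL(P||Q) = -0.52548 + 3.81649 = 3.29101 ≈ 3.2910 bits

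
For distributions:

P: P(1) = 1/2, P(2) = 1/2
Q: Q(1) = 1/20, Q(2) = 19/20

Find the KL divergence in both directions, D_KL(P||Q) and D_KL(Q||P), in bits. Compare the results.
D_KL(P||Q) = 1.1980 bits, D_KL(Q||P) = 0.7136 bits. D_KL(P||Q) is larger than D_KL(Q||P) by 0.4844 bits; the two directions differ.

D_KL(P||Q) = Σ P(x) log₂(P(x)/Q(x))

Computing term by term:
  P(1)·log₂(P(1)/Q(1)) = (1/2)·log₂((1/2)/(1/20)) = 1.66096
  P(2)·log₂(P(2)/Q(2)) = (1/2)·log₂((1/2)/(19/20)) = -0.46300

D_KL(P||Q) = 1.66096 - 0.46300 = 1.19796 ≈ 1.1980 bits

D_KL(Q||P) = Σ Q(x) log₂(Q(x)/P(x))

Computing term by term:
  Q(1)·log₂(Q(1)/P(1)) = (1/20)·log₂((1/20)/(1/2)) = -0.16610
  Q(2)·log₂(Q(2)/P(2)) = (19/20)·log₂((19/20)/(1/2)) = 0.87970

D_KL(Q||P) = -0.16610 + 0.87970 = 0.71360 ≈ 0.7136 bits

These are NOT equal (difference: 0.4844 bits). KL divergence is asymmetric: D_KL(P||Q) ≠ D_KL(Q||P) in general.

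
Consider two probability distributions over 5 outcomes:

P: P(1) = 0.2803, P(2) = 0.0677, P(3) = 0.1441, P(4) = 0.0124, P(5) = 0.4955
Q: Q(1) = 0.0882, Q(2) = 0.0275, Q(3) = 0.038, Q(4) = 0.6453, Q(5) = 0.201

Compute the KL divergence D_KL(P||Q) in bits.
1.4070 bits

D_KL(P||Q) = Σ P(x) log₂(P(x)/Q(x))

Computing term by term:
  P(1)·log₂(P(1)/Q(1)) = 0.2803·log₂(0.2803/0.0882) = 0.46757
  P(2)·log₂(P(2)/Q(2)) = 0.0677·log₂(0.0677/0.0275) = 0.08799
  P(3)·log₂(P(3)/Q(3)) = 0.1441·log₂(0.1441/0.038) = 0.27710
  P(4)·log₂(P(4)/Q(4)) = 0.0124·log₂(0.0124/0.6453) = -0.07070
  P(5)·log₂(P(5)/Q(5)) = 0.4955·log₂(0.4955/0.201) = 0.64499

D_KL(P||Q) = 0.46757 + 0.08799 + 0.27710 - 0.07070 + 0.64499 = 1.40695 ≈ 1.4070 bits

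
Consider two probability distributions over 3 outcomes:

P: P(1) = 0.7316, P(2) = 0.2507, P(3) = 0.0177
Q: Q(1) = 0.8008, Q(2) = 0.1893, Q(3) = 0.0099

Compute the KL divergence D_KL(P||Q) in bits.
0.0211 bits

D_KL(P||Q) = Σ P(x) log₂(P(x)/Q(x))

Computing term by term:
  P(1)·log₂(P(1)/Q(1)) = 0.7316·log₂(0.7316/0.8008) = -0.09539
  P(2)·log₂(P(2)/Q(2)) = 0.2507·log₂(0.2507/0.1893) = 0.10161
  P(3)·log₂(P(3)/Q(3)) = 0.0177·log₂(0.0177/0.0099) = 0.01484

D_KL(P||Q) = -0.09539 + 0.10161 + 0.01484 = 0.02106 ≈ 0.0211 bits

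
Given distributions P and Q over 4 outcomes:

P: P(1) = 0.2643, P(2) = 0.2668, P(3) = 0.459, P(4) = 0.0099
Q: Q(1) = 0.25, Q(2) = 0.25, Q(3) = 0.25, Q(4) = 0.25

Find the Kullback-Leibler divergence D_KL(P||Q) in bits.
0.4025 bits

D_KL(P||Q) = Σ P(x) log₂(P(x)/Q(x))

Computing term by term:
  P(1)·log₂(P(1)/Q(1)) = 0.2643·log₂(0.2643/0.25) = 0.02121
  P(2)·log₂(P(2)/Q(2)) = 0.2668·log₂(0.2668/0.25) = 0.02503
  P(3)·log₂(P(3)/Q(3)) = 0.459·log₂(0.459/0.25) = 0.40234
  P(4)·log₂(P(4)/Q(4)) = 0.0099·log₂(0.0099/0.25) = -0.04612

D_KL(P||Q) = 0.02121 + 0.02503 + 0.40234 - 0.04612 = 0.40246 ≈ 0.4025 bits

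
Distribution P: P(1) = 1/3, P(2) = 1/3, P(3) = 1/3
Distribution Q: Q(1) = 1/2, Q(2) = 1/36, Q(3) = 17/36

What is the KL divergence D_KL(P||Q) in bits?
0.8325 bits

D_KL(P||Q) = Σ P(x) log₂(P(x)/Q(x))

Computing term by term:
  P(1)·log₂(P(1)/Q(1)) = (1/3)·log₂((1/3)/(1/2)) = -0.19499
  P(2)·log₂(P(2)/Q(2)) = (1/3)·log₂((1/3)/(1/36)) = 1.19499
  P(3)·log₂(P(3)/Q(3)) = (1/3)·log₂((1/3)/(17/36)) = -0.16750

D_KL(P||Q) = -0.19499 + 1.19499 - 0.16750 = 0.83250 ≈ 0.8325 bits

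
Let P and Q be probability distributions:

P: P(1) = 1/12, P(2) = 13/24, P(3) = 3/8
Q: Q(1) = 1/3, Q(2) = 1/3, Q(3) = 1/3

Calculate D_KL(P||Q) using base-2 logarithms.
0.2765 bits

D_KL(P||Q) = Σ P(x) log₂(P(x)/Q(x))

Computing term by term:
  P(1)·log₂(P(1)/Q(1)) = (1/12)·log₂((1/12)/(1/3)) = -0.16667
  P(2)·log₂(P(2)/Q(2)) = (13/24)·log₂((13/24)/(1/3)) = 0.37940
  P(3)·log₂(P(3)/Q(3)) = (3/8)·log₂((3/8)/(1/3)) = 0.06372

D_KL(P||Q) = -0.16667 + 0.37940 + 0.06372 = 0.27645 ≈ 0.2765 bits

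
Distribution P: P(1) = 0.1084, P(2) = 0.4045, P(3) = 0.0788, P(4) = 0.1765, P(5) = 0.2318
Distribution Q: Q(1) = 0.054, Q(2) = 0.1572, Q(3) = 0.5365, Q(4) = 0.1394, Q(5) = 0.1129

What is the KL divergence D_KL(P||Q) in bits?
0.7431 bits

D_KL(P||Q) = Σ P(x) log₂(P(x)/Q(x))

Computing term by term:
  P(1)·log₂(P(1)/Q(1)) = 0.1084·log₂(0.1084/0.054) = 0.10898
  P(2)·log₂(P(2)/Q(2)) = 0.4045·log₂(0.4045/0.1572) = 0.55155
  P(3)·log₂(P(3)/Q(3)) = 0.0788·log₂(0.0788/0.5365) = -0.21806
  P(4)·log₂(P(4)/Q(4)) = 0.1765·log₂(0.1765/0.1394) = 0.06009
  P(5)·log₂(P(5)/Q(5)) = 0.2318·log₂(0.2318/0.1129) = 0.24057

D_KL(P||Q) = 0.10898 + 0.55155 - 0.21806 + 0.06009 + 0.24057 = 0.74313 ≈ 0.7431 bits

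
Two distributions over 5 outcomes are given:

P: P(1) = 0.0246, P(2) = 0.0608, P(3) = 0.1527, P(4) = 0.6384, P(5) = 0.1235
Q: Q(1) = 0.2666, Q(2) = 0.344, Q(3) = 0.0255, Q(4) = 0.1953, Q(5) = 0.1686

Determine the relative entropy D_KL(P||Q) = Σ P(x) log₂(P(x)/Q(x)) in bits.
1.1931 bits

D_KL(P||Q) = Σ P(x) log₂(P(x)/Q(x))

Computing term by term:
  P(1)·log₂(P(1)/Q(1)) = 0.0246·log₂(0.0246/0.2666) = -0.08457
  P(2)·log₂(P(2)/Q(2)) = 0.0608·log₂(0.0608/0.344) = -0.15202
  P(3)·log₂(P(3)/Q(3)) = 0.1527·log₂(0.1527/0.0255) = 0.39429
  P(4)·log₂(P(4)/Q(4)) = 0.6384·log₂(0.6384/0.1953) = 1.09088
  P(5)·log₂(P(5)/Q(5)) = 0.1235·log₂(0.1235/0.1686) = -0.05546

D_KL(P||Q) = -0.08457 - 0.15202 + 0.39429 + 1.09088 - 0.05546 = 1.19312 ≈ 1.1931 bits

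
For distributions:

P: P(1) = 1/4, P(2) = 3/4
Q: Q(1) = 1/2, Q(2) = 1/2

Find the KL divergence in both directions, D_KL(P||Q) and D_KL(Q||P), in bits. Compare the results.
D_KL(P||Q) = 0.1887 bits, D_KL(Q||P) = 0.2075 bits. D_KL(Q||P) is larger than D_KL(P||Q) by 0.0188 bits; the two directions differ.

D_KL(P||Q) = Σ P(x) log₂(P(x)/Q(x))

Computing term by term:
  P(1)·log₂(P(1)/Q(1)) = (1/4)·log₂((1/4)/(1/2)) = -0.25000
  P(2)·log₂(P(2)/Q(2)) = (3/4)·log₂((3/4)/(1/2)) = 0.43872

D_KL(P||Q) = -0.25000 + 0.43872 = 0.18872 ≈ 0.1887 bits

D_KL(Q||P) = Σ Q(x) log₂(Q(x)/P(x))

Computing term by term:
  Q(1)·log₂(Q(1)/P(1)) = (1/2)·log₂((1/2)/(1/4)) = 0.50000
  Q(2)·log₂(Q(2)/P(2)) = (1/2)·log₂((1/2)/(3/4)) = -0.29248

D_KL(Q||P) = 0.50000 - 0.29248 = 0.20752 ≈ 0.2075 bits

These are NOT equal (difference: 0.0188 bits). KL divergence is asymmetric: D_KL(P||Q) ≠ D_KL(Q||P) in general.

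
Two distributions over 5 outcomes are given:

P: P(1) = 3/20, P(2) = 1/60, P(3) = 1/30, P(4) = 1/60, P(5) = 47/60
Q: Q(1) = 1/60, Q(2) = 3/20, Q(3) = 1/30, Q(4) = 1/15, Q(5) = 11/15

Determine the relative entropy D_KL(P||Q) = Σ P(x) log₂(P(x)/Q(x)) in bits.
0.4639 bits

D_KL(P||Q) = Σ P(x) log₂(P(x)/Q(x))

Computing term by term:
  P(1)·log₂(P(1)/Q(1)) = (3/20)·log₂((3/20)/(1/60)) = 0.47549
  P(2)·log₂(P(2)/Q(2)) = (1/60)·log₂((1/60)/(3/20)) = -0.05283
  P(3)·log₂(P(3)/Q(3)) = (1/30)·log₂((1/30)/(1/30)) = 0.00000
  P(4)·log₂(P(4)/Q(4)) = (1/60)·log₂((1/60)/(1/15)) = -0.03333
  P(5)·log₂(P(5)/Q(5)) = (47/60)·log₂((47/60)/(11/15)) = 0.07454

D_KL(P||Q) = 0.47549 - 0.05283 + 0.00000 - 0.03333 + 0.07454 = 0.46387 ≈ 0.4639 bits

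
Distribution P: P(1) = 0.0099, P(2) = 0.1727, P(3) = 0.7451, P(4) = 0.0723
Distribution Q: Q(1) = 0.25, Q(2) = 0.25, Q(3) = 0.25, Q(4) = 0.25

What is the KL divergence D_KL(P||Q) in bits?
0.9062 bits

D_KL(P||Q) = Σ P(x) log₂(P(x)/Q(x))

Computing term by term:
  P(1)·log₂(P(1)/Q(1)) = 0.0099·log₂(0.0099/0.25) = -0.04612
  P(2)·log₂(P(2)/Q(2)) = 0.1727·log₂(0.1727/0.25) = -0.09216
  P(3)·log₂(P(3)/Q(3)) = 0.7451·log₂(0.7451/0.25) = 1.17391
  P(4)·log₂(P(4)/Q(4)) = 0.0723·log₂(0.0723/0.25) = -0.12941

D_KL(P||Q) = -0.04612 - 0.09216 + 1.17391 - 0.12941 = 0.90622 ≈ 0.9062 bits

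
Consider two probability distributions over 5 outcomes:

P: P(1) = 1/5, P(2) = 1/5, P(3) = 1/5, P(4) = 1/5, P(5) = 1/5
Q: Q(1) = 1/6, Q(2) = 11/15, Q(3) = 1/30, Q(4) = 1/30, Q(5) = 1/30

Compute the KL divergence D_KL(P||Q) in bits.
1.2287 bits

D_KL(P||Q) = Σ P(x) log₂(P(x)/Q(x))

Computing term by term:
  P(1)·log₂(P(1)/Q(1)) = (1/5)·log₂((1/5)/(1/6)) = 0.05261
  P(2)·log₂(P(2)/Q(2)) = (1/5)·log₂((1/5)/(11/15)) = -0.37489
  P(3)·log₂(P(3)/Q(3)) = (1/5)·log₂((1/5)/(1/30)) = 0.51699
  P(4)·log₂(P(4)/Q(4)) = (1/5)·log₂((1/5)/(1/30)) = 0.51699
  P(5)·log₂(P(5)/Q(5)) = (1/5)·log₂((1/5)/(1/30)) = 0.51699

D_KL(P||Q) = 0.05261 - 0.37489 + 0.51699 + 0.51699 + 0.51699 = 1.22869 ≈ 1.2287 bits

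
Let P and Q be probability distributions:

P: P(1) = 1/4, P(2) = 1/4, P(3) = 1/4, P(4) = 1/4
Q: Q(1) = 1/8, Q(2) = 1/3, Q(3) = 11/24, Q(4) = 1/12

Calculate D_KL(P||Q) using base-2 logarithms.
0.3239 bits

D_KL(P||Q) = Σ P(x) log₂(P(x)/Q(x))

Computing term by term:
  P(1)·log₂(P(1)/Q(1)) = (1/4)·log₂((1/4)/(1/8)) = 0.25000
  P(2)·log₂(P(2)/Q(2)) = (1/4)·log₂((1/4)/(1/3)) = -0.10376
  P(3)·log₂(P(3)/Q(3)) = (1/4)·log₂((1/4)/(11/24)) = -0.21862
  P(4)·log₂(P(4)/Q(4)) = (1/4)·log₂((1/4)/(1/12)) = 0.39624

D_KL(P||Q) = 0.25000 - 0.10376 - 0.21862 + 0.39624 = 0.32386 ≈ 0.3239 bits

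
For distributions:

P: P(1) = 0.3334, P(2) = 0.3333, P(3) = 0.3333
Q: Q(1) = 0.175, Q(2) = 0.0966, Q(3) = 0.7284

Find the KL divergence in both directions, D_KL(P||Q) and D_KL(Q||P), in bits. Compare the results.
D_KL(P||Q) = 0.5296 bits, D_KL(Q||P) = 0.4862 bits. D_KL(P||Q) is larger than D_KL(Q||P) by 0.0434 bits; the two directions differ.

D_KL(P||Q) = Σ P(x) log₂(P(x)/Q(x))

Computing term by term:
  P(1)·log₂(P(1)/Q(1)) = 0.3334·log₂(0.3334/0.175) = 0.31003
  P(2)·log₂(P(2)/Q(2)) = 0.3333·log₂(0.3333/0.0966) = 0.59552
  P(3)·log₂(P(3)/Q(3)) = 0.3333·log₂(0.3333/0.7284) = -0.37593

D_KL(P||Q) = 0.31003 + 0.59552 - 0.37593 = 0.52962 ≈ 0.5296 bits

D_KL(Q||P) = Σ Q(x) log₂(Q(x)/P(x))

Computing term by term:
  Q(1)·log₂(Q(1)/P(1)) = 0.175·log₂(0.175/0.3334) = -0.16273
  Q(2)·log₂(Q(2)/P(2)) = 0.0966·log₂(0.0966/0.3333) = -0.17260
  Q(3)·log₂(Q(3)/P(3)) = 0.7284·log₂(0.7284/0.3333) = 0.82157

D_KL(Q||P) = -0.16273 - 0.17260 + 0.82157 = 0.48624 ≈ 0.4862 bits

These are NOT equal (difference: 0.0434 bits). KL divergence is asymmetric: D_KL(P||Q) ≠ D_KL(Q||P) in general.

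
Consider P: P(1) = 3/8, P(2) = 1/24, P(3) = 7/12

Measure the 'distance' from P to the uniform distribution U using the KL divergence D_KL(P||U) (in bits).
0.4097 bits

U(i) = 1/3 for all i

D_KL(P||U) = Σ P(x) log₂(P(x) / (1/3))
           = Σ P(x) log₂(P(x)) + log₂(3)
           = log₂(3) - H(P)

H(P) = -Σ P(x) log₂(P(x)):
  -P(1)·log₂(P(1)) = -(3/8)·log₂(3/8) = 0.53064
  -P(2)·log₂(P(2)) = -(1/24)·log₂(1/24) = 0.19104
  -P(3)·log₂(P(3)) = -(7/12)·log₂(7/12) = 0.45360
H(P) = 0.53064 + 0.19104 + 0.45360 = 1.17528 bits

log₂(3) = 1.58496 bits

D_KL(P||U) = 1.58496 - 1.17528 = 0.40968 ≈ 0.4097 bits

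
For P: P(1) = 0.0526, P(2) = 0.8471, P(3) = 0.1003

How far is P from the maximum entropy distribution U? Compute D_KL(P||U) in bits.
0.8259 bits

U(i) = 1/3 for all i

D_KL(P||U) = Σ P(x) log₂(P(x) / (1/3))
           = Σ P(x) log₂(P(x)) + log₂(3)
           = log₂(3) - H(P)

H(P) = -Σ P(x) log₂(P(x)):
  -P(1)·log₂(P(1)) = -(0.0526)·log₂(0.0526) = 0.22349
  -P(2)·log₂(P(2)) = -(0.8471)·log₂(0.8471) = 0.20279
  -P(3)·log₂(P(3)) = -(0.1003)·log₂(0.1003) = 0.33276
H(P) = 0.22349 + 0.20279 + 0.33276 = 0.75904 bits

log₂(3) = 1.58496 bits

D_KL(P||U) = 1.58496 - 0.75904 = 0.82592 ≈ 0.8259 bits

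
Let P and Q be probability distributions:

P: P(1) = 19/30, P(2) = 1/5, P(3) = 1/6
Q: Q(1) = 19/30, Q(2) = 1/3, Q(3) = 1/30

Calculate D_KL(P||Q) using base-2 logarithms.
0.2396 bits

D_KL(P||Q) = Σ P(x) log₂(P(x)/Q(x))

Computing term by term:
  P(1)·log₂(P(1)/Q(1)) = (19/30)·log₂((19/30)/(19/30)) = 0.00000
  P(2)·log₂(P(2)/Q(2)) = (1/5)·log₂((1/5)/(1/3)) = -0.14739
  P(3)·log₂(P(3)/Q(3)) = (1/6)·log₂((1/6)/(1/30)) = 0.38699

D_KL(P||Q) = 0.00000 - 0.14739 + 0.38699 = 0.23960 ≈ 0.2396 bits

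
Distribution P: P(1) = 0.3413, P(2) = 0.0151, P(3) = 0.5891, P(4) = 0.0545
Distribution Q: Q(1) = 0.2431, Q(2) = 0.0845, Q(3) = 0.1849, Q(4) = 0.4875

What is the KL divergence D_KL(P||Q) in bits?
0.9421 bits

D_KL(P||Q) = Σ P(x) log₂(P(x)/Q(x))

Computing term by term:
  P(1)·log₂(P(1)/Q(1)) = 0.3413·log₂(0.3413/0.2431) = 0.16706
  P(2)·log₂(P(2)/Q(2)) = 0.0151·log₂(0.0151/0.0845) = -0.03751
  P(3)·log₂(P(3)/Q(3)) = 0.5891·log₂(0.5891/0.1849) = 0.98484
  P(4)·log₂(P(4)/Q(4)) = 0.0545·log₂(0.0545/0.4875) = -0.17228

D_KL(P||Q) = 0.16706 - 0.03751 + 0.98484 - 0.17228 = 0.94211 ≈ 0.9421 bits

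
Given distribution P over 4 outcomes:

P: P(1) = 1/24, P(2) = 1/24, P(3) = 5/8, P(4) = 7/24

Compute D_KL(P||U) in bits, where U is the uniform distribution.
0.6757 bits

U(i) = 1/4 for all i

D_KL(P||U) = Σ P(x) log₂(P(x) / (1/4))
           = Σ P(x) log₂(P(x)) + log₂(4)
           = log₂(4) - H(P)

H(P) = -Σ P(x) log₂(P(x)):
  -P(1)·log₂(P(1)) = -(1/24)·log₂(1/24) = 0.19104
  -P(2)·log₂(P(2)) = -(1/24)·log₂(1/24) = 0.19104
  -P(3)·log₂(P(3)) = -(5/8)·log₂(5/8) = 0.42379
  -P(4)·log₂(P(4)) = -(7/24)·log₂(7/24) = 0.51847
H(P) = 0.19104 + 0.19104 + 0.42379 + 0.51847 = 1.32434 bits

log₂(4) = 2.00000 bits

D_KL(P||U) = 2.00000 - 1.32434 = 0.67566 ≈ 0.6757 bits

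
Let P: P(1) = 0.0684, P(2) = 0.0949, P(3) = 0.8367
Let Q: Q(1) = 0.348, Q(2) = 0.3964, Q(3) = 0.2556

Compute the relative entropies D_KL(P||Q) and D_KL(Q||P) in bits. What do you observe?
D_KL(P||Q) = 1.0752 bits, D_KL(Q||P) = 1.1970 bits. The two directions give different values (D_KL(Q||P) exceeds D_KL(P||Q) by 0.1218 bits): KL divergence is asymmetric.

D_KL(P||Q) = Σ P(x) log₂(P(x)/Q(x))

Computing term by term:
  P(1)·log₂(P(1)/Q(1)) = 0.0684·log₂(0.0684/0.348) = -0.16054
  P(2)·log₂(P(2)/Q(2)) = 0.0949·log₂(0.0949/0.3964) = -0.19573
  P(3)·log₂(P(3)/Q(3)) = 0.8367·log₂(0.8367/0.2556) = 1.43145

D_KL(P||Q) = -0.16054 - 0.19573 + 1.43145 = 1.07518 ≈ 1.0752 bits

D_KL(Q||P) = Σ Q(x) log₂(Q(x)/P(x))

Computing term by term:
  Q(1)·log₂(Q(1)/P(1)) = 0.348·log₂(0.348/0.0684) = 0.81676
  Q(2)·log₂(Q(2)/P(2)) = 0.3964·log₂(0.3964/0.0949) = 0.81757
  Q(3)·log₂(Q(3)/P(3)) = 0.2556·log₂(0.2556/0.8367) = -0.43729

D_KL(Q||P) = 0.81676 + 0.81757 - 0.43729 = 1.19704 ≈ 1.1970 bits

These are NOT equal (difference: 0.1218 bits). KL divergence is asymmetric: D_KL(P||Q) ≠ D_KL(Q||P) in general.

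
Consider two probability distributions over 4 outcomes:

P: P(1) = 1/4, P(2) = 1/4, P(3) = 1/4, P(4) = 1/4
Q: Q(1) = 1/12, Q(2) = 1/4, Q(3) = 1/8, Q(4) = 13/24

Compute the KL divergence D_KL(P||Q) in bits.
0.3674 bits

D_KL(P||Q) = Σ P(x) log₂(P(x)/Q(x))

Computing term by term:
  P(1)·log₂(P(1)/Q(1)) = (1/4)·log₂((1/4)/(1/12)) = 0.39624
  P(2)·log₂(P(2)/Q(2)) = (1/4)·log₂((1/4)/(1/4)) = 0.00000
  P(3)·log₂(P(3)/Q(3)) = (1/4)·log₂((1/4)/(1/8)) = 0.25000
  P(4)·log₂(P(4)/Q(4)) = (1/4)·log₂((1/4)/(13/24)) = -0.27887

D_KL(P||Q) = 0.39624 + 0.00000 + 0.25000 - 0.27887 = 0.36737 ≈ 0.3674 bits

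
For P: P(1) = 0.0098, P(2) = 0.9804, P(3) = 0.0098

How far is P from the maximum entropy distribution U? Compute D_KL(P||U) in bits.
1.4262 bits

U(i) = 1/3 for all i

D_KL(P||U) = Σ P(x) log₂(P(x) / (1/3))
           = Σ P(x) log₂(P(x)) + log₂(3)
           = log₂(3) - H(P)

H(P) = -Σ P(x) log₂(P(x)):
  -P(1)·log₂(P(1)) = -(0.0098)·log₂(0.0098) = 0.06540
  -P(2)·log₂(P(2)) = -(0.9804)·log₂(0.9804) = 0.02800
  -P(3)·log₂(P(3)) = -(0.0098)·log₂(0.0098) = 0.06540
H(P) = 0.06540 + 0.02800 + 0.06540 = 0.15880 bits

log₂(3) = 1.58496 bits

D_KL(P||U) = 1.58496 - 0.15880 = 1.42616 ≈ 1.4262 bits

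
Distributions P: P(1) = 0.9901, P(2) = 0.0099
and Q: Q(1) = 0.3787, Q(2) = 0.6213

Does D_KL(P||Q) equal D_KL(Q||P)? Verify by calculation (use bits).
D_KL(P||Q) = 1.3137 bits, D_KL(Q||P) = 3.1852 bits. No — D_KL(P||Q) ≠ D_KL(Q||P) for this pair.

D_KL(P||Q) = Σ P(x) log₂(P(x)/Q(x))

Computing term by term:
  P(1)·log₂(P(1)/Q(1)) = 0.9901·log₂(0.9901/0.3787) = 1.37279
  P(2)·log₂(P(2)/Q(2)) = 0.0099·log₂(0.0099/0.6213) = -0.05912

D_KL(P||Q) = 1.37279 - 0.05912 = 1.31367 ≈ 1.3137 bits

D_KL(Q||P) = Σ Q(x) log₂(Q(x)/P(x))

Computing term by term:
  Q(1)·log₂(Q(1)/P(1)) = 0.3787·log₂(0.3787/0.9901) = -0.52507
  Q(2)·log₂(Q(2)/P(2)) = 0.6213·log₂(0.6213/0.0099) = 3.71023

D_KL(Q||P) = -0.52507 + 3.71023 = 3.18516 ≈ 3.1852 bits

These are NOT equal (difference: 1.8715 bits). KL divergence is asymmetric: D_KL(P||Q) ≠ D_KL(Q||P) in general.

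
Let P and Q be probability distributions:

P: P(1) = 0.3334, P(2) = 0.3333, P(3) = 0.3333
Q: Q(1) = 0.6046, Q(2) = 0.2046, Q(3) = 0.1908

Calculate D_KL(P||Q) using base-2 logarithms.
0.2166 bits

D_KL(P||Q) = Σ P(x) log₂(P(x)/Q(x))

Computing term by term:
  P(1)·log₂(P(1)/Q(1)) = 0.3334·log₂(0.3334/0.6046) = -0.28630
  P(2)·log₂(P(2)/Q(2)) = 0.3333·log₂(0.3333/0.2046) = 0.23465
  P(3)·log₂(P(3)/Q(3)) = 0.3333·log₂(0.3333/0.1908) = 0.26823

D_KL(P||Q) = -0.28630 + 0.23465 + 0.26823 = 0.21658 ≈ 0.2166 bits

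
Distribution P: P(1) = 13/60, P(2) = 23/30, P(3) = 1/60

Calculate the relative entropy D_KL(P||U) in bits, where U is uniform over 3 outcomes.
0.7146 bits

U(i) = 1/3 for all i

D_KL(P||U) = Σ P(x) log₂(P(x) / (1/3))
           = Σ P(x) log₂(P(x)) + log₂(3)
           = log₂(3) - H(P)

H(P) = -Σ P(x) log₂(P(x)):
  -P(1)·log₂(P(1)) = -(13/60)·log₂(13/60) = 0.47806
  -P(2)·log₂(P(2)) = -(23/30)·log₂(23/30) = 0.29389
  -P(3)·log₂(P(3)) = -(1/60)·log₂(1/60) = 0.09845
H(P) = 0.47806 + 0.29389 + 0.09845 = 0.87040 bits

log₂(3) = 1.58496 bits

D_KL(P||U) = 1.58496 - 0.87040 = 0.71456 ≈ 0.7146 bits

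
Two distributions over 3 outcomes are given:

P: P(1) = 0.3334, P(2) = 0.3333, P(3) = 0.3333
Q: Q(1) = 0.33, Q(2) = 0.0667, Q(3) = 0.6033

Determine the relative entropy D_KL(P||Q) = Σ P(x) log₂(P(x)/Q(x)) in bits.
0.4932 bits

D_KL(P||Q) = Σ P(x) log₂(P(x)/Q(x))

Computing term by term:
  P(1)·log₂(P(1)/Q(1)) = 0.3334·log₂(0.3334/0.33) = 0.00493
  P(2)·log₂(P(2)/Q(2)) = 0.3333·log₂(0.3333/0.0667) = 0.77361
  P(3)·log₂(P(3)/Q(3)) = 0.3333·log₂(0.3333/0.6033) = -0.28532

D_KL(P||Q) = 0.00493 + 0.77361 - 0.28532 = 0.49322 ≈ 0.4932 bits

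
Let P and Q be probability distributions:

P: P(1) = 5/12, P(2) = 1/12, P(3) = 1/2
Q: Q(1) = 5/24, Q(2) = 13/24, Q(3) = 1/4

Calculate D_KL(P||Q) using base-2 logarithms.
0.6916 bits

D_KL(P||Q) = Σ P(x) log₂(P(x)/Q(x))

Computing term by term:
  P(1)·log₂(P(1)/Q(1)) = (5/12)·log₂((5/12)/(5/24)) = 0.41667
  P(2)·log₂(P(2)/Q(2)) = (1/12)·log₂((1/12)/(13/24)) = -0.22504
  P(3)·log₂(P(3)/Q(3)) = (1/2)·log₂((1/2)/(1/4)) = 0.50000

D_KL(P||Q) = 0.41667 - 0.22504 + 0.50000 = 0.69163 ≈ 0.6916 bits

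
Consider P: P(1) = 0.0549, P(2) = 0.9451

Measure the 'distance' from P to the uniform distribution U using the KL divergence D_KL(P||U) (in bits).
0.6931 bits

U(i) = 1/2 for all i

D_KL(P||U) = Σ P(x) log₂(P(x) / (1/2))
           = Σ P(x) log₂(P(x)) + log₂(2)
           = log₂(2) - H(P)

H(P) = -Σ P(x) log₂(P(x)):
  -P(1)·log₂(P(1)) = -(0.0549)·log₂(0.0549) = 0.22987
  -P(2)·log₂(P(2)) = -(0.9451)·log₂(0.9451) = 0.07699
H(P) = 0.22987 + 0.07699 = 0.30686 bits

log₂(2) = 1.00000 bits

D_KL(P||U) = 1.00000 - 0.30686 = 0.69314 ≈ 0.6931 bits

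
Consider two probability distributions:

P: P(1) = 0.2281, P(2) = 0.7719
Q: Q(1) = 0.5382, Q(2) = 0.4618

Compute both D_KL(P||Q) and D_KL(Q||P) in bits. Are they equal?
D_KL(P||Q) = 0.2896 bits, D_KL(Q||P) = 0.3243 bits. No, they are not equal.

D_KL(P||Q) = Σ P(x) log₂(P(x)/Q(x))

Computing term by term:
  P(1)·log₂(P(1)/Q(1)) = 0.2281·log₂(0.2281/0.5382) = -0.28250
  P(2)·log₂(P(2)/Q(2)) = 0.7719·log₂(0.7719/0.4618) = 0.57209

D_KL(P||Q) = -0.28250 + 0.57209 = 0.28959 ≈ 0.2896 bits

D_KL(Q||P) = Σ Q(x) log₂(Q(x)/P(x))

Computing term by term:
  Q(1)·log₂(Q(1)/P(1)) = 0.5382·log₂(0.5382/0.2281) = 0.66655
  Q(2)·log₂(Q(2)/P(2)) = 0.4618·log₂(0.4618/0.7719) = -0.34226

D_KL(Q||P) = 0.66655 - 0.34226 = 0.32429 ≈ 0.3243 bits

These are NOT equal (difference: 0.0347 bits). KL divergence is asymmetric: D_KL(P||Q) ≠ D_KL(Q||P) in general.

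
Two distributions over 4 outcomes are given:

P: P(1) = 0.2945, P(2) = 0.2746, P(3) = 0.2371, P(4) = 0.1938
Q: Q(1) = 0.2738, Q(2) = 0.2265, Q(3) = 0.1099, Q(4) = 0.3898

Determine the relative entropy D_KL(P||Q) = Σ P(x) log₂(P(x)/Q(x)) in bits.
0.1749 bits

D_KL(P||Q) = Σ P(x) log₂(P(x)/Q(x))

Computing term by term:
  P(1)·log₂(P(1)/Q(1)) = 0.2945·log₂(0.2945/0.2738) = 0.03097
  P(2)·log₂(P(2)/Q(2)) = 0.2746·log₂(0.2746/0.2265) = 0.07629
  P(3)·log₂(P(3)/Q(3)) = 0.2371·log₂(0.2371/0.1099) = 0.26302
  P(4)·log₂(P(4)/Q(4)) = 0.1938·log₂(0.1938/0.3898) = -0.19538

D_KL(P||Q) = 0.03097 + 0.07629 + 0.26302 - 0.19538 = 0.17490 ≈ 0.1749 bits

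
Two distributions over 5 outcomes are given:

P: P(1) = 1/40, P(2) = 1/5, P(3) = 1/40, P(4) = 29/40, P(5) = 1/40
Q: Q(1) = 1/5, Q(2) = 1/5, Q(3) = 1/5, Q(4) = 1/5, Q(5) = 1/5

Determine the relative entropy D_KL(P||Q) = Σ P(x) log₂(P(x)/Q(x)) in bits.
1.1220 bits

D_KL(P||Q) = Σ P(x) log₂(P(x)/Q(x))

Computing term by term:
  P(1)·log₂(P(1)/Q(1)) = (1/40)·log₂((1/40)/(1/5)) = -0.07500
  P(2)·log₂(P(2)/Q(2)) = (1/5)·log₂((1/5)/(1/5)) = 0.00000
  P(3)·log₂(P(3)/Q(3)) = (1/40)·log₂((1/40)/(1/5)) = -0.07500
  P(4)·log₂(P(4)/Q(4)) = (29/40)·log₂((29/40)/(1/5)) = 1.34704
  P(5)·log₂(P(5)/Q(5)) = (1/40)·log₂((1/40)/(1/5)) = -0.07500

D_KL(P||Q) = -0.07500 + 0.00000 - 0.07500 + 1.34704 - 0.07500 = 1.12204 ≈ 1.1220 bits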